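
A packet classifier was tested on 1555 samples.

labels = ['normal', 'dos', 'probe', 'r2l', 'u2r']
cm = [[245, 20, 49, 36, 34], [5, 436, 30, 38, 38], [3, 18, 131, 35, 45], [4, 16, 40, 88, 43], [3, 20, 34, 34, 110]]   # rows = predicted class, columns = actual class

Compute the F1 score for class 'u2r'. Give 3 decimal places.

Take TP from the diagonal, FP from the rest of the 'u2r' prediction marginal, FN from the rest of the 'u2r' actual marginal.
F1 score = 2·TP/(2·TP+FP+FN).
u2r: TP=110, FP=3+20+34+34=91, FN=34+38+45+43=160 → 220/471 = 0.4671

0.467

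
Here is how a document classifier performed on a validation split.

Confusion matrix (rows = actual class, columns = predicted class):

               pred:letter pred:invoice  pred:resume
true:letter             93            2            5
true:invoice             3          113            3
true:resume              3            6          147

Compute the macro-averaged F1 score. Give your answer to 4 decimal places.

0.9406

Per-class F1 score (2·TP/(2·TP+FP+FN)):
  letter: TP=93, FP=3+3=6, FN=2+5=7 → 186/199 = 0.93467
  invoice: TP=113, FP=2+6=8, FN=3+3=6 → 226/240 = 0.94167
  resume: TP=147, FP=5+3=8, FN=3+6=9 → 294/311 = 0.94534
Macro-F1 score = mean = (0.93467 + 0.94167 + 0.94534) / 3 = 0.9406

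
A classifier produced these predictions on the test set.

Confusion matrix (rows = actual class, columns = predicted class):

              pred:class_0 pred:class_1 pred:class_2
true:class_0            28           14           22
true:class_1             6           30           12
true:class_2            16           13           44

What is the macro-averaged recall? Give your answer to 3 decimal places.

0.555

Per-class recall (TP/(TP+FN)):
  class_0: TP=28, FN=14+22=36 → 28/64 = 0.4375
  class_1: TP=30, FN=6+12=18 → 30/48 = 0.6250
  class_2: TP=44, FN=16+13=29 → 44/73 = 0.6027
Macro-recall = mean = (0.4375 + 0.6250 + 0.6027) / 3 = 0.555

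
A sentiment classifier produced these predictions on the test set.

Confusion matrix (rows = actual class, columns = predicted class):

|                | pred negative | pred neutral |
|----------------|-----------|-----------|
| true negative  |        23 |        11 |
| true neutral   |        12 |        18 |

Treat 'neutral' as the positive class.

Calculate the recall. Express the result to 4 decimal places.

0.6000

Recall = TP/(TP+FN) = 18/(18+12) = 18/30 = 0.6000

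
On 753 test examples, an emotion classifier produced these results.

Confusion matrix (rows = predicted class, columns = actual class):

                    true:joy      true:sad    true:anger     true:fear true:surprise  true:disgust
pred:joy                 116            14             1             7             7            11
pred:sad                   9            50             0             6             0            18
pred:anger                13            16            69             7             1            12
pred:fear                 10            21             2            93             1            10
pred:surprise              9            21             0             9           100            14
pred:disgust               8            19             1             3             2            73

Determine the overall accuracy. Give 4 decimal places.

0.6653

Accuracy = trace / total = (116+50+69+93+100+73=501) / 753 = 501/753 = 0.6653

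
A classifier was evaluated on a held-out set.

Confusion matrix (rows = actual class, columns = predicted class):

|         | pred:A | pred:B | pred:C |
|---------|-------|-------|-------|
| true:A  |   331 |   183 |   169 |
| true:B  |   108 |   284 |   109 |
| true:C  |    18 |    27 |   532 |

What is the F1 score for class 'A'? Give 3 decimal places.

0.581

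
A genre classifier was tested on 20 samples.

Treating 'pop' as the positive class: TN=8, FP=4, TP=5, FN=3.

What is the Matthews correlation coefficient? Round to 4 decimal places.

0.2872

MCC = (TP·TN − FP·FN) / √((TP+FP)(TP+FN)(TN+FP)(TN+FN))
Numerator = 5·8 − 4·3 = 28
Denominator = √(9·8·12·11) = √9504 = 97.4885
MCC = 28 / 97.4885 = 0.2872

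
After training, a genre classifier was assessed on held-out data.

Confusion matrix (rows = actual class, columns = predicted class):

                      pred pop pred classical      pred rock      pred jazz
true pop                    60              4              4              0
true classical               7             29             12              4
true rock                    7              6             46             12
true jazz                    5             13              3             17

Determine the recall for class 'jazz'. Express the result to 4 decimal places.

0.4474

Treat 'jazz' as positive and all other classes as negative.
recall = TP/(TP+FN).
jazz: TP=17, FN=5+13+3=21 → 17/38 = 0.44737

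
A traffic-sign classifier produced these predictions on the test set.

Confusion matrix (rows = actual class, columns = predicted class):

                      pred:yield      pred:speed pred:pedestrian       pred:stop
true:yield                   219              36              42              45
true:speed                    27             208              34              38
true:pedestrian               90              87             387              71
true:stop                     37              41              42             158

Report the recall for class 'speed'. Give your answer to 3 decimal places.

0.678

recall = TP/(TP+FN).
speed: TP=208, FN=27+34+38=99 → 208/307 = 0.6775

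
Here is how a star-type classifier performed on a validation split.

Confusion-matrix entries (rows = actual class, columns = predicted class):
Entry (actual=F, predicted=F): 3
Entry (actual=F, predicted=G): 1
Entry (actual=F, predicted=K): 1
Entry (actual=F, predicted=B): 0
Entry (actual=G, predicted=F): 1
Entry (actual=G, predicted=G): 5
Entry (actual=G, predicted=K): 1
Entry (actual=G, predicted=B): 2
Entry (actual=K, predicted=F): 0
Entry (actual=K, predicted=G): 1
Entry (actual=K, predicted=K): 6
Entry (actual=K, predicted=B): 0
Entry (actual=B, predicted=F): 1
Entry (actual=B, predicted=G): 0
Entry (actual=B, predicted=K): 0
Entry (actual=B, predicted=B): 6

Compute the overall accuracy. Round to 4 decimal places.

0.7143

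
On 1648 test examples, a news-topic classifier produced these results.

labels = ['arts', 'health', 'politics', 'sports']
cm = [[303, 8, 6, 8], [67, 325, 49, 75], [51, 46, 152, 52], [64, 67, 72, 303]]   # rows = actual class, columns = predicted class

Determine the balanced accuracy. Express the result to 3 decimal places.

0.666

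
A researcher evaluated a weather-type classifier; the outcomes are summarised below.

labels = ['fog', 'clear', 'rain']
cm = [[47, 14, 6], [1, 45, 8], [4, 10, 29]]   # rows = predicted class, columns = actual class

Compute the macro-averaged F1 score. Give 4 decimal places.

0.7320

Per-class F1 score (2·TP/(2·TP+FP+FN)):
  fog: TP=47, FP=14+6=20, FN=1+4=5 → 94/119 = 0.78992
  clear: TP=45, FP=1+8=9, FN=14+10=24 → 90/123 = 0.73171
  rain: TP=29, FP=4+10=14, FN=6+8=14 → 58/86 = 0.67442
Macro-F1 score = mean = (0.78992 + 0.73171 + 0.67442) / 3 = 0.7320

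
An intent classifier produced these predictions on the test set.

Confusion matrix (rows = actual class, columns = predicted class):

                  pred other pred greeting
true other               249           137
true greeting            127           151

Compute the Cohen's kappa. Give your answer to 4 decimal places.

0.1873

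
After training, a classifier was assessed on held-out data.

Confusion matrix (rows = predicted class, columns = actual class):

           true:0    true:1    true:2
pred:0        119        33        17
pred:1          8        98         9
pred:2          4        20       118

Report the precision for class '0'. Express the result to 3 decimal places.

0.704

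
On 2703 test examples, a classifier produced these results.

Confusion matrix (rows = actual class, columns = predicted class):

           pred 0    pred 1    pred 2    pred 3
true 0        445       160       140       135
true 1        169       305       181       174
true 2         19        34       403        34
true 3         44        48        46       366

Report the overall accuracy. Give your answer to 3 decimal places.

Accuracy = trace / total = (445+305+403+366=1519) / 2703 = 1519/2703 = 0.562

0.562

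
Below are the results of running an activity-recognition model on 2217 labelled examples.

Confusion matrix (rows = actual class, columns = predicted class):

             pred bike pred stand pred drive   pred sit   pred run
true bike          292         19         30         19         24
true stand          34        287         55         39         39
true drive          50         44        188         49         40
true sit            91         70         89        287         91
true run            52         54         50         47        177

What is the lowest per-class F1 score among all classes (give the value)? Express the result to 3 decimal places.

0.471

Per-class F1 score (2·TP/(2·TP+FP+FN)):
  bike: TP=292, FP=34+50+91+52=227, FN=19+30+19+24=92 → 584/903 = 0.6467
  stand: TP=287, FP=19+44+70+54=187, FN=34+55+39+39=167 → 574/928 = 0.6185
  drive: TP=188, FP=30+55+89+50=224, FN=50+44+49+40=183 → 376/783 = 0.4802
  sit: TP=287, FP=19+39+49+47=154, FN=91+70+89+91=341 → 574/1069 = 0.5370
  run: TP=177, FP=24+39+40+91=194, FN=52+54+50+47=203 → 354/751 = 0.4714
Lowest is class 'run' with F1 score = 0.471.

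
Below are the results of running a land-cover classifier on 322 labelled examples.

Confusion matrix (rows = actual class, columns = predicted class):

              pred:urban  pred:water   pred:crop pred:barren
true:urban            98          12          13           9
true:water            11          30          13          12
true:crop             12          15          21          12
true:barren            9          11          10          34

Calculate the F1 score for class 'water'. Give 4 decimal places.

0.4478

Take TP from the diagonal, FP from the rest of the 'water' prediction marginal, FN from the rest of the 'water' actual marginal.
F1 score = 2·TP/(2·TP+FP+FN).
water: TP=30, FP=12+15+11=38, FN=11+13+12=36 → 60/134 = 0.44776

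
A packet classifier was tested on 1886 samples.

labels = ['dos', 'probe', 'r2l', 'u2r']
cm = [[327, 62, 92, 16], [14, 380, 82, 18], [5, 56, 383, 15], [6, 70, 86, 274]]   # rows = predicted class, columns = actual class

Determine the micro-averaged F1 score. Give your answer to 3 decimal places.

0.723

Micro-averaging pools counts across classes: ΣTP=1364, ΣFP=522, ΣFN=522.
Micro-F1 score = 2·TP/(2·TP+FP+FN) on pooled counts = 0.723 (equals overall accuracy in single-label multiclass).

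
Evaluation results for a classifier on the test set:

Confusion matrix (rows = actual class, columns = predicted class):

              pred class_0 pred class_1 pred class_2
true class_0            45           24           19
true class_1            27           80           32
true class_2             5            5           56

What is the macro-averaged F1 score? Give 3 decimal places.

0.613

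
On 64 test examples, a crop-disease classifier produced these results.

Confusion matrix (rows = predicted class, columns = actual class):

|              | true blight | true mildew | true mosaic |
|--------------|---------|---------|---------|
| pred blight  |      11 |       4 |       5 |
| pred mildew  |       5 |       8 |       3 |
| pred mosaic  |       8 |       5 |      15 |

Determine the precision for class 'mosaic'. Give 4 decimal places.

One-vs-rest for 'mosaic': TP = diagonal; FP = other classes predicted 'mosaic'; FN = 'mosaic' predicted as other.
precision = TP/(TP+FP).
mosaic: TP=15, FP=8+5=13 → 15/28 = 0.53571

0.5357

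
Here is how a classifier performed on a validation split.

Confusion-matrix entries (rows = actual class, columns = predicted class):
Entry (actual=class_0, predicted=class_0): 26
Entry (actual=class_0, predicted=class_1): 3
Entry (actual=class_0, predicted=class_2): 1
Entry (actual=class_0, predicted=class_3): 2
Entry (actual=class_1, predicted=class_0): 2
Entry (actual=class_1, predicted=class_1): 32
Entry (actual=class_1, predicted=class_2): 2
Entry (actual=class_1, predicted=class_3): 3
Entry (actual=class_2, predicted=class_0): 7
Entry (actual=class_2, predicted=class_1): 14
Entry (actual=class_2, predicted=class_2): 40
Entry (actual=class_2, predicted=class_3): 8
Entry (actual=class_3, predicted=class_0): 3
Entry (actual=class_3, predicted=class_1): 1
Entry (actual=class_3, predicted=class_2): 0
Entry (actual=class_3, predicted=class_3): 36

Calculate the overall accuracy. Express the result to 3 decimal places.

Accuracy = trace / total = (26+32+40+36=134) / 180 = 134/180 = 0.744

0.744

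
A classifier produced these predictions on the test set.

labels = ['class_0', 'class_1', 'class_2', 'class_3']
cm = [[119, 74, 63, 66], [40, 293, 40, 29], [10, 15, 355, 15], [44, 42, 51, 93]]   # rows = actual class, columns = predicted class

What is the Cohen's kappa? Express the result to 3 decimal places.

Observed agreement pₒ = trace/N = 860/1349 = 0.6375
Expected agreement pₑ = Σ (rowᵢ·colᵢ)/N² = (322·213 + 402·424 + 395·509 + 230·203)/1349² = 0.2675
κ = (pₒ − pₑ)/(1 − pₑ) = (0.6375 − 0.2675)/(1 − 0.2675) = 0.505

0.505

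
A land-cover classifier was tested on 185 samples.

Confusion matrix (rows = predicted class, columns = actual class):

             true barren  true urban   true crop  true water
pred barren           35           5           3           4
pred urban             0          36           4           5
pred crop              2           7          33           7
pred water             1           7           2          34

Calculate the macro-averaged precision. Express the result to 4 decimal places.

0.7477

Per-class precision (TP/(TP+FP)):
  barren: TP=35, FP=5+3+4=12 → 35/47 = 0.74468
  urban: TP=36, FP=0+4+5=9 → 36/45 = 0.80000
  crop: TP=33, FP=2+7+7=16 → 33/49 = 0.67347
  water: TP=34, FP=1+7+2=10 → 34/44 = 0.77273
Macro-precision = mean = (0.74468 + 0.80000 + 0.67347 + 0.77273) / 4 = 0.7477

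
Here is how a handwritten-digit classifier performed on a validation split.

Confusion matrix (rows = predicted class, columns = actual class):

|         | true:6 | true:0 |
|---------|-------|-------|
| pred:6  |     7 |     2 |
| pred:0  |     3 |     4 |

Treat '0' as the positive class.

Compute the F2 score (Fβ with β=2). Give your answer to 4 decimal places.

0.6452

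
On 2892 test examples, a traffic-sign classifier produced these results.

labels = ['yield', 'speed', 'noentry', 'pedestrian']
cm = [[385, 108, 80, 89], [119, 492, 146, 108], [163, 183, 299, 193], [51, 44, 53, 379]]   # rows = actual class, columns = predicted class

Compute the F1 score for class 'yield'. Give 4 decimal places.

One-vs-rest for 'yield': TP = diagonal; FP = other classes predicted 'yield'; FN = 'yield' predicted as other.
F1 score = 2·TP/(2·TP+FP+FN).
yield: TP=385, FP=119+163+51=333, FN=108+80+89=277 → 770/1380 = 0.55797

0.5580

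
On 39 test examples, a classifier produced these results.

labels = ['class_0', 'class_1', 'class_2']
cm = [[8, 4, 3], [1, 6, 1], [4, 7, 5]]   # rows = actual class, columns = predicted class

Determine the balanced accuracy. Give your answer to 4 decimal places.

0.5319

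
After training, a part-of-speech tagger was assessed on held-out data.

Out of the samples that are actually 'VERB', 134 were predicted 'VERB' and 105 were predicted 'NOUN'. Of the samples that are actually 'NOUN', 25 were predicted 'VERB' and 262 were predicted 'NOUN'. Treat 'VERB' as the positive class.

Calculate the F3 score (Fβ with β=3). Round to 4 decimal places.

0.5801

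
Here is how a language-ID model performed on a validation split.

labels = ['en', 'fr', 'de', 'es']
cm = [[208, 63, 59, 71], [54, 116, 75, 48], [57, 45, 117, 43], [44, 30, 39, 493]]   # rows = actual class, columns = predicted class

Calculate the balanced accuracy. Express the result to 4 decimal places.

Balanced accuracy = mean of per-class recall.
  en: recall = 208/401 = 0.51870
  fr: recall = 116/293 = 0.39590
  de: recall = 117/262 = 0.44656
  es: recall = 493/606 = 0.81353
Mean = (0.51870 + 0.39590 + 0.44656 + 0.81353) / 4 = 0.5437

0.5437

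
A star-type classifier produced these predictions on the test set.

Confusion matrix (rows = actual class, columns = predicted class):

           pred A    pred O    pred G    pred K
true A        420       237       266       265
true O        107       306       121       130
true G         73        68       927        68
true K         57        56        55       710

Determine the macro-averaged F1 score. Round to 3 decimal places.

Per-class F1 score (2·TP/(2·TP+FP+FN)):
  A: TP=420, FP=107+73+57=237, FN=237+266+265=768 → 840/1845 = 0.4553
  O: TP=306, FP=237+68+56=361, FN=107+121+130=358 → 612/1331 = 0.4598
  G: TP=927, FP=266+121+55=442, FN=73+68+68=209 → 1854/2505 = 0.7401
  K: TP=710, FP=265+130+68=463, FN=57+56+55=168 → 1420/2051 = 0.6923
Macro-F1 score = mean = (0.4553 + 0.4598 + 0.7401 + 0.6923) / 4 = 0.587

0.587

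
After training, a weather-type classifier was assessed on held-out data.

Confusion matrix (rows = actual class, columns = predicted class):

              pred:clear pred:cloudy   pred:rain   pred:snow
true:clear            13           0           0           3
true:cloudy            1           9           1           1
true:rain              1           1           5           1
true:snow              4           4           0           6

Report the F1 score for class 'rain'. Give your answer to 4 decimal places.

F1 score = 2·TP/(2·TP+FP+FN).
rain: TP=5, FP=0+1+0=1, FN=1+1+1=3 → 10/14 = 0.71429

0.7143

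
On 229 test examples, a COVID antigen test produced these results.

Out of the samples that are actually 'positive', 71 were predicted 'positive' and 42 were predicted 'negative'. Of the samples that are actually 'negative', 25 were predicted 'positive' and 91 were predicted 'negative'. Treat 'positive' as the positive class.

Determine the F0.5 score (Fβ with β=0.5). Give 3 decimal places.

Fβ = (1+β²)·TP / ((1+β²)·TP + β²·FN + FP), with β²=1/4
= 1.25·71 / (1.25·71 + 0.25·42 + 25) = 0.714

0.714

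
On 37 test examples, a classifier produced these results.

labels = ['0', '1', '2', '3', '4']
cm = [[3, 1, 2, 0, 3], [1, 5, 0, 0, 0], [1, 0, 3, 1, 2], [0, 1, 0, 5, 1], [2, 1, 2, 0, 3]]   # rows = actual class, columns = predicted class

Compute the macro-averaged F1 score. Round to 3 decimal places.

Per-class F1 score (2·TP/(2·TP+FP+FN)):
  0: TP=3, FP=1+1+0+2=4, FN=1+2+0+3=6 → 6/16 = 0.3750
  1: TP=5, FP=1+0+1+1=3, FN=1+0+0+0=1 → 10/14 = 0.7143
  2: TP=3, FP=2+0+0+2=4, FN=1+0+1+2=4 → 6/14 = 0.4286
  3: TP=5, FP=0+0+1+0=1, FN=0+1+0+1=2 → 10/13 = 0.7692
  4: TP=3, FP=3+0+2+1=6, FN=2+1+2+0=5 → 6/17 = 0.3529
Macro-F1 score = mean = (0.3750 + 0.7143 + 0.4286 + 0.7692 + 0.3529) / 5 = 0.528

0.528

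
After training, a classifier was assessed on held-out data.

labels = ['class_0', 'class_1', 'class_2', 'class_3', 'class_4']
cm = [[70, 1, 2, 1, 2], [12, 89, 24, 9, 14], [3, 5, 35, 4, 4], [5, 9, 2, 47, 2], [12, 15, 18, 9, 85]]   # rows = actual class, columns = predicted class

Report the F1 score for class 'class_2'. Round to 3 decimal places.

0.530

One-vs-rest for 'class_2': TP = diagonal; FP = other classes predicted 'class_2'; FN = 'class_2' predicted as other.
F1 score = 2·TP/(2·TP+FP+FN).
class_2: TP=35, FP=2+24+2+18=46, FN=3+5+4+4=16 → 70/132 = 0.5303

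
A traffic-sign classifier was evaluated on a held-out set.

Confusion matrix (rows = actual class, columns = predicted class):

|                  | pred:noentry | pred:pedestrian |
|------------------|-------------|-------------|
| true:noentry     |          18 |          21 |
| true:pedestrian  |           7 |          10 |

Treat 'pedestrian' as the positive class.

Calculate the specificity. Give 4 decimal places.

Specificity = TN/(TN+FP) = 18/(18+21) = 0.4615

0.4615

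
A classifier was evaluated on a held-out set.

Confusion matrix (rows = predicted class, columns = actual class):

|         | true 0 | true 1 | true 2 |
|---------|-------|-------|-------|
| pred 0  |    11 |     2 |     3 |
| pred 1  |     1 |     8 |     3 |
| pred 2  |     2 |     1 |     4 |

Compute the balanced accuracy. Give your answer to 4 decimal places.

0.6377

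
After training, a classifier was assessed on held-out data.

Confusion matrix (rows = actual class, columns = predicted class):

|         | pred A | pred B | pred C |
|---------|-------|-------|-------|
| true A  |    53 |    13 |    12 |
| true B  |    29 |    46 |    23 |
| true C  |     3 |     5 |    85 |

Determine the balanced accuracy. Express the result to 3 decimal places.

Balanced accuracy = mean of per-class recall.
  A: recall = 53/78 = 0.6795
  B: recall = 46/98 = 0.4694
  C: recall = 85/93 = 0.9140
Mean = (0.6795 + 0.4694 + 0.9140) / 3 = 0.688

0.688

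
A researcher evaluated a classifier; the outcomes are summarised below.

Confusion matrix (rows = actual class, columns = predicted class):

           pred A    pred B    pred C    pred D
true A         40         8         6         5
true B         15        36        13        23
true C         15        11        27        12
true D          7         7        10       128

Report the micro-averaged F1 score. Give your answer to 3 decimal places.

0.636

Micro-averaging pools counts across classes: ΣTP=231, ΣFP=132, ΣFN=132.
Micro-F1 score = 2·TP/(2·TP+FP+FN) on pooled counts = 0.636 (equals overall accuracy in single-label multiclass).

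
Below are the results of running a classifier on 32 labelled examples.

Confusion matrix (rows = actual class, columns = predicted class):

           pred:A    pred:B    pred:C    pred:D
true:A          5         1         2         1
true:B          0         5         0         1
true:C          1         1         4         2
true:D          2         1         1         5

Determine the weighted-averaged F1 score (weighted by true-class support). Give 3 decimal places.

0.589

Per-class F1 score (2·TP/(2·TP+FP+FN)):
  A: TP=5, FP=0+1+2=3, FN=1+2+1=4 → 10/17 = 0.5882
  B: TP=5, FP=1+1+1=3, FN=0+0+1=1 → 10/14 = 0.7143
  C: TP=4, FP=2+0+1=3, FN=1+1+2=4 → 8/15 = 0.5333
  D: TP=5, FP=1+1+2=4, FN=2+1+1=4 → 10/18 = 0.5556
Weighted-F1 score = Σ (supportᵢ/N)·F1 scoreᵢ with N=32: (9/32)·0.5882 + (6/32)·0.7143 + (8/32)·0.5333 + (9/32)·0.5556 = 0.589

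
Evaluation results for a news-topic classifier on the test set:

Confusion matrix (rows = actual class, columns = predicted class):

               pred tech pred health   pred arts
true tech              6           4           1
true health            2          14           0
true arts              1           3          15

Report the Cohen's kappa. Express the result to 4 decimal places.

Observed agreement pₒ = trace/N = 35/46 = 0.76087
Expected agreement pₑ = Σ (rowᵢ·colᵢ)/N² = (11·9 + 16·21 + 19·16)/46² = 0.34924
κ = (pₒ − pₑ)/(1 − pₑ) = (0.76087 − 0.34924)/(1 − 0.34924) = 0.6325

0.6325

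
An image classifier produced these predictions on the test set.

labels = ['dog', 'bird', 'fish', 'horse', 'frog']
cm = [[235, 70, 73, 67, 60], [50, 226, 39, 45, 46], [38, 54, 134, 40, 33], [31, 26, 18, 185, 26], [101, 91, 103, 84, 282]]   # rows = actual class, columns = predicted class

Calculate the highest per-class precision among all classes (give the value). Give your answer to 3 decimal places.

Per-class precision (TP/(TP+FP)):
  dog: TP=235, FP=50+38+31+101=220 → 235/455 = 0.5165
  bird: TP=226, FP=70+54+26+91=241 → 226/467 = 0.4839
  fish: TP=134, FP=73+39+18+103=233 → 134/367 = 0.3651
  horse: TP=185, FP=67+45+40+84=236 → 185/421 = 0.4394
  frog: TP=282, FP=60+46+33+26=165 → 282/447 = 0.6309
Highest is class 'frog' with precision = 0.631.

0.631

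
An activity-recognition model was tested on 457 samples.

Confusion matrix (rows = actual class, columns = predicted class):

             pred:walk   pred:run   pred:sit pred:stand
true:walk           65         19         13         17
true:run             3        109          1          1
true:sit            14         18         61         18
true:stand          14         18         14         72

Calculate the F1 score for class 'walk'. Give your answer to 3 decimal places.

Treat 'walk' as positive and all other classes as negative.
F1 score = 2·TP/(2·TP+FP+FN).
walk: TP=65, FP=3+14+14=31, FN=19+13+17=49 → 130/210 = 0.6190

0.619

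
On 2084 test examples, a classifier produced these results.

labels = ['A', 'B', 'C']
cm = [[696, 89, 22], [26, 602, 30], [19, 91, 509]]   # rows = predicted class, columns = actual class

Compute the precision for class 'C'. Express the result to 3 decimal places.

0.822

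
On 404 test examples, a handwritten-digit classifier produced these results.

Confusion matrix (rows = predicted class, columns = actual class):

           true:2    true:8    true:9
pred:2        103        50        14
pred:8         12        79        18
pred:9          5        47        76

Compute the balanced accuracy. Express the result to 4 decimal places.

Balanced accuracy = mean of per-class recall.
  2: recall = 103/120 = 0.85833
  8: recall = 79/176 = 0.44886
  9: recall = 76/108 = 0.70370
Mean = (0.85833 + 0.44886 + 0.70370) / 3 = 0.6703

0.6703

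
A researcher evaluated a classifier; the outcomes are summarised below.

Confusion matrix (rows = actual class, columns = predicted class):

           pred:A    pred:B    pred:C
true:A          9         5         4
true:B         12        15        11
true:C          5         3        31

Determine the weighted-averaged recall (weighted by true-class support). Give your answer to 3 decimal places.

0.579

Per-class recall (TP/(TP+FN)):
  A: TP=9, FN=5+4=9 → 9/18 = 0.5000
  B: TP=15, FN=12+11=23 → 15/38 = 0.3947
  C: TP=31, FN=5+3=8 → 31/39 = 0.7949
Weighted-recall = Σ (supportᵢ/N)·recallᵢ with N=95: (18/95)·0.5000 + (38/95)·0.3947 + (39/95)·0.7949 = 0.579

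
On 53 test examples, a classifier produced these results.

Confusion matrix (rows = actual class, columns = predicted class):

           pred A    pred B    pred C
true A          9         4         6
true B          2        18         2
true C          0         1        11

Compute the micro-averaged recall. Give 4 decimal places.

Micro-averaging pools counts across classes: ΣTP=38, ΣFP=15, ΣFN=15.
Micro-recall = TP/(TP+FN) on pooled counts = 0.7170 (equals overall accuracy in single-label multiclass).

0.7170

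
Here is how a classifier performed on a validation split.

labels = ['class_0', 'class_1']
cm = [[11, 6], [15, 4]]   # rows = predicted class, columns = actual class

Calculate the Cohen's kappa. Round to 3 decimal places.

Observed agreement pₒ = trace/N = 15/36 = 0.4167
Expected agreement pₑ = Σ (rowᵢ·colᵢ)/N² = (26·17 + 10·19)/36² = 0.4877
κ = (pₒ − pₑ)/(1 − pₑ) = (0.4167 − 0.4877)/(1 − 0.4877) = -0.139

-0.139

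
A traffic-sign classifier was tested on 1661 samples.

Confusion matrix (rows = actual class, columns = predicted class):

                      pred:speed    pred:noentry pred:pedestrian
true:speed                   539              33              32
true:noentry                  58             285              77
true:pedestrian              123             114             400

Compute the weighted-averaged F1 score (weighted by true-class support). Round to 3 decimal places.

Per-class F1 score (2·TP/(2·TP+FP+FN)):
  speed: TP=539, FP=58+123=181, FN=33+32=65 → 1078/1324 = 0.8142
  noentry: TP=285, FP=33+114=147, FN=58+77=135 → 570/852 = 0.6690
  pedestrian: TP=400, FP=32+77=109, FN=123+114=237 → 800/1146 = 0.6981
Weighted-F1 score = Σ (supportᵢ/N)·F1 scoreᵢ with N=1661: (604/1661)·0.8142 + (420/1661)·0.6690 + (637/1661)·0.6981 = 0.733

0.733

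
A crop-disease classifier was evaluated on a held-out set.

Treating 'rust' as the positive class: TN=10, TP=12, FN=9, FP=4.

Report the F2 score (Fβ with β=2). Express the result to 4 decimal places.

Fβ = (1+β²)·TP / ((1+β²)·TP + β²·FN + FP), with β²=4
= 5·12 / (5·12 + 4·9 + 4) = 0.6000

0.6000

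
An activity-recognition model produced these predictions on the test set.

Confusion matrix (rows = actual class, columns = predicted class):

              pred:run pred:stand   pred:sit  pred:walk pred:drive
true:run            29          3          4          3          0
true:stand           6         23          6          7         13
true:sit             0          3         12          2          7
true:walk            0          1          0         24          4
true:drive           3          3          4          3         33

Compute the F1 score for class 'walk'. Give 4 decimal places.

0.7059

F1 score = 2·TP/(2·TP+FP+FN).
walk: TP=24, FP=3+7+2+3=15, FN=0+1+0+4=5 → 48/68 = 0.70588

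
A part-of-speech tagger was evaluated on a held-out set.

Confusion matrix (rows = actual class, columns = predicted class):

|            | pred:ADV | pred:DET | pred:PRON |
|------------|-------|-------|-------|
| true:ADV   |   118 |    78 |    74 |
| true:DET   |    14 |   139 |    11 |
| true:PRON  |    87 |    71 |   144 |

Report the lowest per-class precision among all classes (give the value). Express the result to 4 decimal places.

Per-class precision (TP/(TP+FP)):
  ADV: TP=118, FP=14+87=101 → 118/219 = 0.53881
  DET: TP=139, FP=78+71=149 → 139/288 = 0.48264
  PRON: TP=144, FP=74+11=85 → 144/229 = 0.62882
Lowest is class 'DET' with precision = 0.4826.

0.4826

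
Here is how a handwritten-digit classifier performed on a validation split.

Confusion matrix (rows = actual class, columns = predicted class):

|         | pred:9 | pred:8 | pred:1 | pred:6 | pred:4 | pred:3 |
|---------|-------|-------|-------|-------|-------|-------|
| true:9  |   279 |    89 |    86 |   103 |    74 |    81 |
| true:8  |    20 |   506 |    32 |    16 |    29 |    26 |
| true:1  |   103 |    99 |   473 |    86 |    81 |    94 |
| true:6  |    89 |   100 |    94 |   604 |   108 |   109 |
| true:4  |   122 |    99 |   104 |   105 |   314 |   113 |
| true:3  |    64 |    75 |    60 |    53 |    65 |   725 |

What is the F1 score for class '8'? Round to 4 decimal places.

0.6337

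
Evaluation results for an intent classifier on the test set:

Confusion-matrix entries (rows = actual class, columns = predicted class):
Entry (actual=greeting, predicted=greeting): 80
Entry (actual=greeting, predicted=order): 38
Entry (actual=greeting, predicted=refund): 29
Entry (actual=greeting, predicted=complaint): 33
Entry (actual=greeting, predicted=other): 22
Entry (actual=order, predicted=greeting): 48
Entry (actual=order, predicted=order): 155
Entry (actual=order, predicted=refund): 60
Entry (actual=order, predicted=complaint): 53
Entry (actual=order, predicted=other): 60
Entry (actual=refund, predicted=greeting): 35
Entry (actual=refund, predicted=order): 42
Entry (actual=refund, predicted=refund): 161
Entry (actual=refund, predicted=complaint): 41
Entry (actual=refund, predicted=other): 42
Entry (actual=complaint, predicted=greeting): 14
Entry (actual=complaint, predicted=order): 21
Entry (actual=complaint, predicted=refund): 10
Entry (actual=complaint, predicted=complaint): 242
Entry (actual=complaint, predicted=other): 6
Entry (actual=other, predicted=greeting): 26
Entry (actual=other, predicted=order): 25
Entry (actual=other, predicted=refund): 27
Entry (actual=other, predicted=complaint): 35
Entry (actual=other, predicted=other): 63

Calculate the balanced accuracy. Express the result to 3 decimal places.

Balanced accuracy = mean of per-class recall.
  greeting: recall = 80/202 = 0.3960
  order: recall = 155/376 = 0.4122
  refund: recall = 161/321 = 0.5016
  complaint: recall = 242/293 = 0.8259
  other: recall = 63/176 = 0.3580
Mean = (0.3960 + 0.4122 + 0.5016 + 0.8259 + 0.3580) / 5 = 0.499

0.499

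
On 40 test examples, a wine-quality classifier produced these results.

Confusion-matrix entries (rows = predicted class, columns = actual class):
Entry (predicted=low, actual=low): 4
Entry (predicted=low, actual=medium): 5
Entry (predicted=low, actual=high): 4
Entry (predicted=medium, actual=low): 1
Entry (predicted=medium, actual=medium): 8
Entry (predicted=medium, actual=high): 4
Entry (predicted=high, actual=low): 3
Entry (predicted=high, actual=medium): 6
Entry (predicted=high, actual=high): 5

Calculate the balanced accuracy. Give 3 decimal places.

Balanced accuracy = mean of per-class recall.
  low: recall = 4/8 = 0.5000
  medium: recall = 8/19 = 0.4211
  high: recall = 5/13 = 0.3846
Mean = (0.5000 + 0.4211 + 0.3846) / 3 = 0.435

0.435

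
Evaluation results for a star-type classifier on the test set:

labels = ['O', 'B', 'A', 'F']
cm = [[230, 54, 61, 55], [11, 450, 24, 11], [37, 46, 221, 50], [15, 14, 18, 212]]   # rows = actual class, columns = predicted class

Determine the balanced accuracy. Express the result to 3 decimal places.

Balanced accuracy = mean of per-class recall.
  O: recall = 230/400 = 0.5750
  B: recall = 450/496 = 0.9073
  A: recall = 221/354 = 0.6243
  F: recall = 212/259 = 0.8185
Mean = (0.5750 + 0.9073 + 0.6243 + 0.8185) / 4 = 0.731

0.731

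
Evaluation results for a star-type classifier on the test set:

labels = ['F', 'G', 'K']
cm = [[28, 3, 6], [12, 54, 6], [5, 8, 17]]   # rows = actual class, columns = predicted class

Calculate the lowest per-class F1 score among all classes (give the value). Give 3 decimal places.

Per-class F1 score (2·TP/(2·TP+FP+FN)):
  F: TP=28, FP=12+5=17, FN=3+6=9 → 56/82 = 0.6829
  G: TP=54, FP=3+8=11, FN=12+6=18 → 108/137 = 0.7883
  K: TP=17, FP=6+6=12, FN=5+8=13 → 34/59 = 0.5763
Lowest is class 'K' with F1 score = 0.576.

0.576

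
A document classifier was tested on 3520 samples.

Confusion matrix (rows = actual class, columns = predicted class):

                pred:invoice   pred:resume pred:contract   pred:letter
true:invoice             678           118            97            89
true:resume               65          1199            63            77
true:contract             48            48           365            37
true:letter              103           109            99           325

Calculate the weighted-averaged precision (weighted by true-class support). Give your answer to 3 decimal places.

0.730

Per-class precision (TP/(TP+FP)):
  invoice: TP=678, FP=65+48+103=216 → 678/894 = 0.7584
  resume: TP=1199, FP=118+48+109=275 → 1199/1474 = 0.8134
  contract: TP=365, FP=97+63+99=259 → 365/624 = 0.5849
  letter: TP=325, FP=89+77+37=203 → 325/528 = 0.6155
Weighted-precision = Σ (supportᵢ/N)·precisionᵢ with N=3520: (982/3520)·0.7584 + (1404/3520)·0.8134 + (498/3520)·0.5849 + (636/3520)·0.6155 = 0.730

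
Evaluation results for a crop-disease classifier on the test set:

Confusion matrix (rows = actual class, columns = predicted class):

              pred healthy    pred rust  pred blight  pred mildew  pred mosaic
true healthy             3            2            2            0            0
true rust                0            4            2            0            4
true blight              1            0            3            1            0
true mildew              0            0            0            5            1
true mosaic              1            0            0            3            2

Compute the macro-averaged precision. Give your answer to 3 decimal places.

0.507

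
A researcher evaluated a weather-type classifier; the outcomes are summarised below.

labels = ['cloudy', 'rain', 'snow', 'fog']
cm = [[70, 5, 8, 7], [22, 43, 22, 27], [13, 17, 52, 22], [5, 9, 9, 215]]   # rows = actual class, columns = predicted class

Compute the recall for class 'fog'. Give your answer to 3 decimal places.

Take TP from the diagonal, FP from the rest of the 'fog' prediction marginal, FN from the rest of the 'fog' actual marginal.
recall = TP/(TP+FN).
fog: TP=215, FN=5+9+9=23 → 215/238 = 0.9034

0.903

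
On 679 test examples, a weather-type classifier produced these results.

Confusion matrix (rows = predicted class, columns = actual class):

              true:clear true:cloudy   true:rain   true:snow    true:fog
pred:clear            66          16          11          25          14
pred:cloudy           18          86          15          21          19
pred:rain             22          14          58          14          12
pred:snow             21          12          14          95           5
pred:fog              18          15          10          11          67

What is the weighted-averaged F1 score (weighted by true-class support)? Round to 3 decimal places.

0.548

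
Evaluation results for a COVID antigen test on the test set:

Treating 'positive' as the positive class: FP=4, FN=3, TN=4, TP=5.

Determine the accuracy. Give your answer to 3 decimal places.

0.563

Accuracy = (TP+TN)/N = (5+4)/16 = 0.563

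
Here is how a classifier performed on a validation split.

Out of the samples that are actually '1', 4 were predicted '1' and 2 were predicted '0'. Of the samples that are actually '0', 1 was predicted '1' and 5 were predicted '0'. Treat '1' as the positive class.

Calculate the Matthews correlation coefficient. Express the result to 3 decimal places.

MCC = (TP·TN − FP·FN) / √((TP+FP)(TP+FN)(TN+FP)(TN+FN))
Numerator = 4·5 − 1·2 = 18
Denominator = √(5·6·6·7) = √1260 = 35.4965
MCC = 18 / 35.4965 = 0.507

0.507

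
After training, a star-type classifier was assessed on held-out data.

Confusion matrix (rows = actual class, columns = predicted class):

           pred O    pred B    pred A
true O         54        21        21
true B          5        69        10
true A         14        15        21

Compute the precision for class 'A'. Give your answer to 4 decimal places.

Treat 'A' as positive and all other classes as negative.
precision = TP/(TP+FP).
A: TP=21, FP=21+10=31 → 21/52 = 0.40385

0.4038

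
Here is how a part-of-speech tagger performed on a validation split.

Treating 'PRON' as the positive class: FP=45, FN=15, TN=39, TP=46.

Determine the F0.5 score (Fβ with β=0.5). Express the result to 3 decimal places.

0.541

Fβ = (1+β²)·TP / ((1+β²)·TP + β²·FN + FP), with β²=1/4
= 1.25·46 / (1.25·46 + 0.25·15 + 45) = 0.541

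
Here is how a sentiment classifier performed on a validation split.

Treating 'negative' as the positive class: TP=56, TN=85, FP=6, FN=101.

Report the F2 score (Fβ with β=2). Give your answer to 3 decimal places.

0.406

Fβ = (1+β²)·TP / ((1+β²)·TP + β²·FN + FP), with β²=4
= 5·56 / (5·56 + 4·101 + 6) = 0.406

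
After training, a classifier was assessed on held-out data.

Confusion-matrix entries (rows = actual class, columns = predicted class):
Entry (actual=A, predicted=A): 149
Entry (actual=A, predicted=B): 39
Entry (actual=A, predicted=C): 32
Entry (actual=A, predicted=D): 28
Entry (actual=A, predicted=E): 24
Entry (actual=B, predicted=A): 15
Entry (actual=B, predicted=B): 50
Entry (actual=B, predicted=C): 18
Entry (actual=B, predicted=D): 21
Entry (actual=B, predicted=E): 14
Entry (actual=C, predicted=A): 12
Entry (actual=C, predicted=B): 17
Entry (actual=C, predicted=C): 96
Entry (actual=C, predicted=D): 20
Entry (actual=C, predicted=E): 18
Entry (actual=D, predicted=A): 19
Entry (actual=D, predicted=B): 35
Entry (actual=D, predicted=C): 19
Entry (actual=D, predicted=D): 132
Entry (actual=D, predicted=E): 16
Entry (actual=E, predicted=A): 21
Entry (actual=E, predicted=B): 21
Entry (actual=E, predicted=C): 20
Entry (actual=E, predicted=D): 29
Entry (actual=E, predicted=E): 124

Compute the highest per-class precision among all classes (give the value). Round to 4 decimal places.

0.6898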